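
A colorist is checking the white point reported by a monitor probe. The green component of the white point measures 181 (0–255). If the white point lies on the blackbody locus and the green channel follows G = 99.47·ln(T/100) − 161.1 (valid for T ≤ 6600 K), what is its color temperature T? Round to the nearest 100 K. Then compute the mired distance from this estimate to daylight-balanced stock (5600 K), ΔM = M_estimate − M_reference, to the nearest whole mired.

ln t = (181 + 161.1) / 99.47 = 3.4392.
t = e^3.4392 = 31.163.
T = 100·t = 3116 K → 3100 K to the nearest 100 K.
M_estimate = 10⁶/3100 = 322.58; M_reference = 10⁶/5600 = 178.57.
ΔM = 322.58 − 178.57 = 144.01 → +144 mireds.

+144 mireds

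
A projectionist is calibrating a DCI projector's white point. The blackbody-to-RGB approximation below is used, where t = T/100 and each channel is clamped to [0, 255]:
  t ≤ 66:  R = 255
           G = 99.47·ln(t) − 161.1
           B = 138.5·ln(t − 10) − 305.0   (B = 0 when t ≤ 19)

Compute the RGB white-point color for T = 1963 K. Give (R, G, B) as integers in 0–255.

(255, 135, 9)

t = 1963/100 = 19.63; the t ≤ 66 branch applies.
R = 255 by definition for t ≤ 66.
G = 99.47·ln 19.63 − 161.1 = 99.47·2.9771 − 161.1 = 135.028.
B = 138.5·ln(19.63 − 10) − 305.0 = 138.5·ln 9.63 − 305.0 = 138.5·2.2649 − 305.0 = 8.686.
Rounded: (255, 135, 9).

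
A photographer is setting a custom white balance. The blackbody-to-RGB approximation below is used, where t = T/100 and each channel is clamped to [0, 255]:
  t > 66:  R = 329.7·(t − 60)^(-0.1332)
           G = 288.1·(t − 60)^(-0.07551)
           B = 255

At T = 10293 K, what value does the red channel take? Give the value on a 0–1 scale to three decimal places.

t = 10293/100 = 102.93; the t > 66 branch applies.
R = 329.7·(102.93 − 60)^(-0.1332) = 329.7·42.93^(-0.1332) = 329.7·0.60606 = 199.818.
On a 0–1 scale: 199.818/255 = 0.7836 → 0.784.

0.784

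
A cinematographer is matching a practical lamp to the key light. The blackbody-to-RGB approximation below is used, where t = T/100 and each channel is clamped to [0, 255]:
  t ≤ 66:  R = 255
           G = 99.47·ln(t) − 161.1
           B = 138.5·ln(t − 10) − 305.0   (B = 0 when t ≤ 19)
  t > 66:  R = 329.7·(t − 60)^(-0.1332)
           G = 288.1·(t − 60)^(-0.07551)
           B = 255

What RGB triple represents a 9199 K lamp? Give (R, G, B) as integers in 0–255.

t = 9199/100 = 91.99; the t > 66 branch applies.
R = 329.7·(91.99 − 60)^(-0.1332) = 329.7·31.99^(-0.1332) = 329.7·0.63028 = 207.803.
G = 288.1·(91.99 − 60)^(-0.07551) = 288.1·31.99^(-0.07551) = 288.1·0.76976 = 221.768.
B = 255 by definition for t > 66.
Rounded: (208, 222, 255).

(208, 222, 255)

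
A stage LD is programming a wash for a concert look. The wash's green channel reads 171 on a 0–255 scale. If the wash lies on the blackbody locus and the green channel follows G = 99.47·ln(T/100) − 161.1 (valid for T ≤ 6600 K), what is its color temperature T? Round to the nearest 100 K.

2800 K

ln t = (171 + 161.1) / 99.47 = 3.3387.
t = e^3.3387 = 28.182.
T = 100·t = 2818 K → 2800 K to the nearest 100 K.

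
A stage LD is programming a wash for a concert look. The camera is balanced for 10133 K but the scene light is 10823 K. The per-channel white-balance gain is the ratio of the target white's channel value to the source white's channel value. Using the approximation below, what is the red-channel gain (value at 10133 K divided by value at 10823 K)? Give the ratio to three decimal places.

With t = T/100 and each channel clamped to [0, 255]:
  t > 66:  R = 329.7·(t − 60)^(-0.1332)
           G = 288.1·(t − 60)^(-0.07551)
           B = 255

1.021

At 10823 K (t = 108.23):
  R = 329.7·(108.23 − 60)^(-0.1332) = 329.7·48.23^(-0.1332) = 329.7·0.59674 = 196.744.
At 10133 K (t = 101.33):
  R = 329.7·(101.33 − 60)^(-0.1332) = 329.7·41.33^(-0.1332) = 329.7·0.60913 = 200.832.
Gain = 200.832 / 196.744 = 1.0208 → 1.021.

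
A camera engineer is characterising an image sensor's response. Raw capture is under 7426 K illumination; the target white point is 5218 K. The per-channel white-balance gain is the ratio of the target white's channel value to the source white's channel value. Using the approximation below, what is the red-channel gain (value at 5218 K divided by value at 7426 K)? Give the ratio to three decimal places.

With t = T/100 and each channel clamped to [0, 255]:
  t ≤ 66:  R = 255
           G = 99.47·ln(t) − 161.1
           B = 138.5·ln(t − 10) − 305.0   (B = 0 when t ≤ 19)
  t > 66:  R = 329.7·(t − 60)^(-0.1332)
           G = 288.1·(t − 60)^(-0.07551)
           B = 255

At 7426 K (t = 74.26):
  R = 329.7·(74.26 − 60)^(-0.1332) = 329.7·14.26^(-0.1332) = 329.7·0.70189 = 231.414.
At 5218 K (t = 52.18):
  R = 255 by definition for t ≤ 66.
Gain = 255.000 / 231.414 = 1.1019 → 1.102.

1.102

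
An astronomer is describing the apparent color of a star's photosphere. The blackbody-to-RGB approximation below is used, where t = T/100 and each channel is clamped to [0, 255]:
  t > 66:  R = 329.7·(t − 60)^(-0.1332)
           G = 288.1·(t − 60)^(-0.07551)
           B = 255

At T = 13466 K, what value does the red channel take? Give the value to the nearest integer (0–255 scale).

186

t = 13466/100 = 134.66; the t > 66 branch applies.
R = 329.7·(134.66 − 60)^(-0.1332) = 329.7·74.66^(-0.1332) = 329.7·0.56300 = 185.620.
Rounded: 186.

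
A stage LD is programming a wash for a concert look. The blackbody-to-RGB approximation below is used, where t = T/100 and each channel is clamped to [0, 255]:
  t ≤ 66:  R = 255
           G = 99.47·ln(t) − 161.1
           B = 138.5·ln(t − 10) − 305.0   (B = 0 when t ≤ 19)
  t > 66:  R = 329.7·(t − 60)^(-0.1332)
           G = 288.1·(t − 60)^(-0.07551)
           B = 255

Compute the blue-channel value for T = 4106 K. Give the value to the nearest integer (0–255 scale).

t = 4106/100 = 41.06; the t ≤ 66 branch applies.
B = 138.5·ln(41.06 − 10) − 305.0 = 138.5·ln 31.06 − 305.0 = 138.5·3.4359 − 305.0 = 170.875.
Rounded: 171.

171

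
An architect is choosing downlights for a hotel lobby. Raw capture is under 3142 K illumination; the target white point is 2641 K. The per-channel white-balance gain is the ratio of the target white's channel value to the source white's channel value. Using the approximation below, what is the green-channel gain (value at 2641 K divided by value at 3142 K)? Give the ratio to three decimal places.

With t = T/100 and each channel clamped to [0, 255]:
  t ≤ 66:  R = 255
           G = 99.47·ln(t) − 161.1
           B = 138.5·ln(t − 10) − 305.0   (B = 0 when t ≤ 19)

0.905

At 3142 K (t = 31.42):
  G = 99.47·ln 31.42 − 161.1 = 99.47·3.4474 − 161.1 = 181.817.
At 2641 K (t = 26.41):
  G = 99.47·ln 26.41 − 161.1 = 99.47·3.2737 − 161.1 = 164.539.
Gain = 164.539 / 181.817 = 0.9050 → 0.905.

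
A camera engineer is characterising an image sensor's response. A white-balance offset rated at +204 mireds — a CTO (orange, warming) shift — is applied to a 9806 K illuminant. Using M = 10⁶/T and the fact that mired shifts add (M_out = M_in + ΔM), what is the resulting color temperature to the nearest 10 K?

M_in = 10⁶/9806 = 101.98 mireds.
M_out = 101.98 + (+204) = 305.98 mireds.
T_out = 10⁶/305.98 = 3268.2 K → 3270 K.

3270 K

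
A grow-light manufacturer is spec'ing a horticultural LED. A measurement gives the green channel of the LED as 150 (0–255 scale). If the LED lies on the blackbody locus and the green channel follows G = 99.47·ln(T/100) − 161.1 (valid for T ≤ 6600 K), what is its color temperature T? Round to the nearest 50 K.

2300 K

ln t = (150 + 161.1) / 99.47 = 3.1276.
t = e^3.1276 = 22.819.
T = 100·t = 2282 K → 2300 K to the nearest 50 K.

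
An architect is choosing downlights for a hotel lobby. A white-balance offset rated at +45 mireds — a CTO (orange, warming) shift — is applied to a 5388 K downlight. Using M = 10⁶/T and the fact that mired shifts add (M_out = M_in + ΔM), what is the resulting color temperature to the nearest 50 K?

4350 K

M_in = 10⁶/5388 = 185.60 mireds.
M_out = 185.60 + (+45) = 230.60 mireds.
T_out = 10⁶/230.60 = 4336.6 K → 4350 K.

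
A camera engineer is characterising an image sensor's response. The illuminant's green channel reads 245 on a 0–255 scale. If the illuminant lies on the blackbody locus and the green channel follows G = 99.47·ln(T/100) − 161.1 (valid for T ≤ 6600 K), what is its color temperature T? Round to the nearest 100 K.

5900 K

ln t = (245 + 161.1) / 99.47 = 4.0826.
t = e^4.0826 = 59.302.
T = 100·t = 5930 K → 5900 K to the nearest 100 K.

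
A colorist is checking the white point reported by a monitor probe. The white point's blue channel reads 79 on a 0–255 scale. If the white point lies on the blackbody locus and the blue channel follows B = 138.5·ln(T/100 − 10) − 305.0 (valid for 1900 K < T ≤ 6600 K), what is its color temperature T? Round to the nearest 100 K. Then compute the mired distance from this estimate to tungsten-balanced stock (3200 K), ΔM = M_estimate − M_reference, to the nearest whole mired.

+72 mireds

ln(t − 10) = (79 + 305.0) / 138.5 = 2.7726.
t − 10 = e^2.7726 = 16.000, so t = 26.000.
T = 100·t = 2600 K → 2600 K to the nearest 100 K.
M_estimate = 10⁶/2600 = 384.62; M_reference = 10⁶/3200 = 312.50.
ΔM = 384.62 − 312.50 = 72.12 → +72 mireds.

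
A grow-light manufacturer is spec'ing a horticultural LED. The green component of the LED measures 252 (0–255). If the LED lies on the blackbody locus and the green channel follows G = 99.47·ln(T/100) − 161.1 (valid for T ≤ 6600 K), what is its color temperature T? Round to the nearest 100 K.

ln t = (252 + 161.1) / 99.47 = 4.1530.
t = e^4.1530 = 63.625.
T = 100·t = 6363 K → 6400 K to the nearest 100 K.

6400 K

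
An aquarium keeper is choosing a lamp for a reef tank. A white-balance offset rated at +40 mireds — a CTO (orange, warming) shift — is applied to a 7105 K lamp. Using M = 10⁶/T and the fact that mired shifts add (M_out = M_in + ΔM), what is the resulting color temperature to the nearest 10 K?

M_in = 10⁶/7105 = 140.75 mireds.
M_out = 140.75 + (+40) = 180.75 mireds.
T_out = 10⁶/180.75 = 5532.6 K → 5530 K.

5530 K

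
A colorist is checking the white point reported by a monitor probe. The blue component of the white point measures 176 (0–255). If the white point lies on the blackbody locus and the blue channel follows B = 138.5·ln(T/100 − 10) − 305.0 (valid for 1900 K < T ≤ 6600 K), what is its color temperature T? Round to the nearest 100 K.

ln(t − 10) = (176 + 305.0) / 138.5 = 3.4729.
t − 10 = e^3.4729 = 32.231, so t = 42.231.
T = 100·t = 4223 K → 4200 K to the nearest 100 K.

4200 K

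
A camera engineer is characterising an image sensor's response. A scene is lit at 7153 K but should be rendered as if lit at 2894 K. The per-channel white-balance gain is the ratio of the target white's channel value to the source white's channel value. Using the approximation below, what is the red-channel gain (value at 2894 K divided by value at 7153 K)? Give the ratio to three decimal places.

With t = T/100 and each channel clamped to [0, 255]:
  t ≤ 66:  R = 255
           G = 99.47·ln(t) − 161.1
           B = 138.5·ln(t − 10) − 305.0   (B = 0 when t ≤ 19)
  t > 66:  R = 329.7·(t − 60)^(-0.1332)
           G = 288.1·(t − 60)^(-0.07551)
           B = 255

At 7153 K (t = 71.53):
  R = 329.7·(71.53 − 60)^(-0.1332) = 329.7·11.53^(-0.1332) = 329.7·0.72205 = 238.058.
At 2894 K (t = 28.94):
  R = 255 by definition for t ≤ 66.
Gain = 255.000 / 238.058 = 1.0712 → 1.071.

1.071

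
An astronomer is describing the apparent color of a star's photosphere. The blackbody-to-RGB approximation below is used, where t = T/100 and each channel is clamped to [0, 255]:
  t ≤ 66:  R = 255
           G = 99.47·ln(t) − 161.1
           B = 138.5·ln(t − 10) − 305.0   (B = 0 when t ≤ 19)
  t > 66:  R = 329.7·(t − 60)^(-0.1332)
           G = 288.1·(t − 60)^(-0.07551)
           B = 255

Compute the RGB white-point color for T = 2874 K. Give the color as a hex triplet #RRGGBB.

t = 2874/100 = 28.74; the t ≤ 66 branch applies.
R = 255 by definition for t ≤ 66.
G = 99.47·ln 28.74 − 161.1 = 99.47·3.3583 − 161.1 = 172.949.
B = 138.5·ln(28.74 − 10) − 305.0 = 138.5·ln 18.74 − 305.0 = 138.5·2.9307 − 305.0 = 100.896.
Rounded: (255, 173, 101).
In hex: #FFAD65.

#FFAD65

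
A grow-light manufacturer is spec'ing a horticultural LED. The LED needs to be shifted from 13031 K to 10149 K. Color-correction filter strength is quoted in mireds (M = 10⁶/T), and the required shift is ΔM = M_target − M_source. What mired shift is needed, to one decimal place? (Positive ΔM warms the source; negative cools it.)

M_source = 10⁶/13031 = 76.740; M_target = 10⁶/10149 = 98.532.
ΔM = 98.532 − 76.740 = 21.792 → +21.8 mireds, a warming shift.

+21.8 mireds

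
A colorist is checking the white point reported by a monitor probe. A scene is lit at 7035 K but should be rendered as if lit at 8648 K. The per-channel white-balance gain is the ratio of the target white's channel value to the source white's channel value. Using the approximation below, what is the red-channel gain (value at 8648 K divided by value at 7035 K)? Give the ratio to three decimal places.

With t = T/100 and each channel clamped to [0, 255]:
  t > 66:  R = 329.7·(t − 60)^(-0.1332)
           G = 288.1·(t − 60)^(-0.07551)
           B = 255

At 7035 K (t = 70.35):
  R = 329.7·(70.35 − 60)^(-0.1332) = 329.7·10.35^(-0.1332) = 329.7·0.73250 = 241.507.
At 8648 K (t = 86.48):
  R = 329.7·(86.48 − 60)^(-0.1332) = 329.7·26.48^(-0.1332) = 329.7·0.64635 = 213.101.
Gain = 213.101 / 241.507 = 0.8824 → 0.882.

0.882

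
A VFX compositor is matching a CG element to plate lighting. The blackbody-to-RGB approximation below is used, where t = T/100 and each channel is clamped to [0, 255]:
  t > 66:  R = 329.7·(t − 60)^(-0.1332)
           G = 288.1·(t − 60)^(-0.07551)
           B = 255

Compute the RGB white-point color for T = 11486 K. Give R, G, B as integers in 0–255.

t = 11486/100 = 114.86; the t > 66 branch applies.
R = 329.7·(114.86 − 60)^(-0.1332) = 329.7·54.86^(-0.1332) = 329.7·0.58659 = 193.397.
G = 288.1·(114.86 − 60)^(-0.07551) = 288.1·54.86^(-0.07551) = 288.1·0.73904 = 212.918.
B = 255 by definition for t > 66.
Rounded: (193, 213, 255).

R=193, G=213, B=255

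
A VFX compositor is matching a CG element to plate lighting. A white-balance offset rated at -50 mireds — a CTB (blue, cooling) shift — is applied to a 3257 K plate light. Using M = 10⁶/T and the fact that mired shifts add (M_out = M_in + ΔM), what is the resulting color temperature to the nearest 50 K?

M_in = 10⁶/3257 = 307.03 mireds.
M_out = 307.03 + (-50) = 257.03 mireds.
T_out = 10⁶/257.03 = 3890.6 K → 3900 K.

3900 K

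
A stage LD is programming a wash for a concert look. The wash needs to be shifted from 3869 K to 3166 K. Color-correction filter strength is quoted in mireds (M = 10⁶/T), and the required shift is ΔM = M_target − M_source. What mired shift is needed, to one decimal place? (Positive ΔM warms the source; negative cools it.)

M_source = 10⁶/3869 = 258.465; M_target = 10⁶/3166 = 315.856.
ΔM = 315.856 − 258.465 = 57.391 → +57.4 mireds, a warming shift.

+57.4 mireds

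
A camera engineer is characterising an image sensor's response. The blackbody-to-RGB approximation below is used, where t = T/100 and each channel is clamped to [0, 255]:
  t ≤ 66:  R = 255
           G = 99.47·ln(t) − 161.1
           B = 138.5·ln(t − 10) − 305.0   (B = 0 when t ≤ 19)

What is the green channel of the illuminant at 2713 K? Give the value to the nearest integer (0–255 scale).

t = 2713/100 = 27.13; the t ≤ 66 branch applies.
G = 99.47·ln 27.13 − 161.1 = 99.47·3.3006 − 161.1 = 167.215.
Rounded: 167.

167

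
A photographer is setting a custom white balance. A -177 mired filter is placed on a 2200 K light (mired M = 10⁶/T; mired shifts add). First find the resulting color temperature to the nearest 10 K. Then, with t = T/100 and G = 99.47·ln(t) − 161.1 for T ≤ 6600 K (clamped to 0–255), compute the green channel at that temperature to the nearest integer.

195

M_in = 10⁶/2200 = 454.55; M_out = 454.55 + (-177) = 277.55.
T_out = 10⁶/277.55 = 3603.0 K → 3600 K; t = 36.
G = 99.47·ln 36 − 161.1 = 99.47·3.5835 − 161.1 = 195.353.
Rounded: 195.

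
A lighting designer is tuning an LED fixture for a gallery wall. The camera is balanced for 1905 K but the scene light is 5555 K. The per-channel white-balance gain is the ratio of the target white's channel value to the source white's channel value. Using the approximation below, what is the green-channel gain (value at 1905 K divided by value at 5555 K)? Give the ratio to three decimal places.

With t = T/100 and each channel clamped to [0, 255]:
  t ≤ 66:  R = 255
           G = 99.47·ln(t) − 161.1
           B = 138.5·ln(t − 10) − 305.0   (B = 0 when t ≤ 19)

At 5555 K (t = 55.55):
  G = 99.47·ln 55.55 − 161.1 = 99.47·4.0173 − 161.1 = 238.499.
At 1905 K (t = 19.05):
  G = 99.47·ln 19.05 − 161.1 = 99.47·2.9471 − 161.1 = 132.045.
Gain = 132.045 / 238.499 = 0.5536 → 0.554.

0.554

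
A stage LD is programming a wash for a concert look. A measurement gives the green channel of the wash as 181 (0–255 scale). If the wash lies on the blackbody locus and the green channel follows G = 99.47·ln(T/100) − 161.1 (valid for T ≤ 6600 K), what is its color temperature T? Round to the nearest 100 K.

3100 K

ln t = (181 + 161.1) / 99.47 = 3.4392.
t = e^3.4392 = 31.163.
T = 100·t = 3116 K → 3100 K to the nearest 100 K.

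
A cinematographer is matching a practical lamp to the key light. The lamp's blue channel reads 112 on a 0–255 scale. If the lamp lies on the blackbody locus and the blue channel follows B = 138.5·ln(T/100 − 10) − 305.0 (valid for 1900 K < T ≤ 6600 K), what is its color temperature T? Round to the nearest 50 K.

3050 K

ln(t − 10) = (112 + 305.0) / 138.5 = 3.0108.
t − 10 = e^3.0108 = 20.304, so t = 30.304.
T = 100·t = 3030 K → 3050 K to the nearest 50 K.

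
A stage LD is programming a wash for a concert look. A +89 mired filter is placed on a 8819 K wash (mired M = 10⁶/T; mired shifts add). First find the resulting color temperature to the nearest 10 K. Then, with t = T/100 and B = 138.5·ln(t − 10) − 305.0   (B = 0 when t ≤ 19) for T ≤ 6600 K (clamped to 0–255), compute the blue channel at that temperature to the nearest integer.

204

M_in = 10⁶/8819 = 113.39; M_out = 113.39 + (+89) = 202.39.
T_out = 10⁶/202.39 = 4940.9 K → 4940 K; t = 49.4.
B = 138.5·ln(49.4 − 10) − 305.0 = 138.5·ln 39.4 − 305.0 = 138.5·3.6738 − 305.0 = 203.817.
Rounded: 204.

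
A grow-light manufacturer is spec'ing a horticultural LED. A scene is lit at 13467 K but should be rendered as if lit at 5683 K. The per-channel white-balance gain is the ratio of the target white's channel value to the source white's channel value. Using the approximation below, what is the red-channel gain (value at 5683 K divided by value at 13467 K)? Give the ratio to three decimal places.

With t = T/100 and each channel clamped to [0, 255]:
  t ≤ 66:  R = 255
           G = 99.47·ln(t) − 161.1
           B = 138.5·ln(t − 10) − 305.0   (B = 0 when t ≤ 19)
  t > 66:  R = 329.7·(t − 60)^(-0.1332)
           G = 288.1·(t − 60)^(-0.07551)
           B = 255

At 13467 K (t = 134.67):
  R = 329.7·(134.67 − 60)^(-0.1332) = 329.7·74.67^(-0.1332) = 329.7·0.56299 = 185.616.
At 5683 K (t = 56.83):
  R = 255 by definition for t ≤ 66.
Gain = 255.000 / 185.616 = 1.3738 → 1.374.

1.374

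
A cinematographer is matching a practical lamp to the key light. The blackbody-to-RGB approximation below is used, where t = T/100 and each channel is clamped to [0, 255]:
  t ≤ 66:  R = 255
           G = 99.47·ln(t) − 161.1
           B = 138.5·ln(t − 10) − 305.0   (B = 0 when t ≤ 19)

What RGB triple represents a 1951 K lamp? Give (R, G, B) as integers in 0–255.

t = 1951/100 = 19.51; the t ≤ 66 branch applies.
R = 255 by definition for t ≤ 66.
G = 99.47·ln 19.51 − 161.1 = 99.47·2.9709 − 161.1 = 134.418.
B = 138.5·ln(19.51 − 10) − 305.0 = 138.5·ln 9.51 − 305.0 = 138.5·2.2523 − 305.0 = 6.950.
Rounded: (255, 134, 7).

(255, 134, 7)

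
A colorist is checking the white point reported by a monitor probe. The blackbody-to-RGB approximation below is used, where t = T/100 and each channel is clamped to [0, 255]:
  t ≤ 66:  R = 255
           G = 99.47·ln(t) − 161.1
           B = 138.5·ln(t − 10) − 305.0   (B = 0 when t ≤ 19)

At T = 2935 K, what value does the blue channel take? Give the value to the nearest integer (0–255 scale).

105

t = 2935/100 = 29.35; the t ≤ 66 branch applies.
B = 138.5·ln(29.35 − 10) − 305.0 = 138.5·ln 19.35 − 305.0 = 138.5·2.9627 − 305.0 = 105.333.
Rounded: 105.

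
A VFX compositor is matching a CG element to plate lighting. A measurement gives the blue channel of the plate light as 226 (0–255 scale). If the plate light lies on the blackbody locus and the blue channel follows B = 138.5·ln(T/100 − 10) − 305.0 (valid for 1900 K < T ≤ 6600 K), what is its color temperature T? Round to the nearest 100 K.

ln(t − 10) = (226 + 305.0) / 138.5 = 3.8339.
t − 10 = e^3.8339 = 46.244, so t = 56.244.
T = 100·t = 5624 K → 5600 K to the nearest 100 K.

5600 K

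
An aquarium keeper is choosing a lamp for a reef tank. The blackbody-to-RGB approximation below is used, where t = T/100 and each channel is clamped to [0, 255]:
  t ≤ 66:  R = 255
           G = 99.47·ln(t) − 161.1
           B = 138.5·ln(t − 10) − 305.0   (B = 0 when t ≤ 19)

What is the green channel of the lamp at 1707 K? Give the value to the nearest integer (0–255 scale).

t = 1707/100 = 17.07; the t ≤ 66 branch applies.
G = 99.47·ln 17.07 − 161.1 = 99.47·2.8373 − 161.1 = 121.128.
Rounded: 121.

121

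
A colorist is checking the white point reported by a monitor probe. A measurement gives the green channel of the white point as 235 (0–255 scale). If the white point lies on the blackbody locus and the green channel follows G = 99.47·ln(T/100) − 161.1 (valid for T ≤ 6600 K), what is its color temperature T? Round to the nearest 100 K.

5400 K

ln t = (235 + 161.1) / 99.47 = 3.9821.
t = e^3.9821 = 53.630.
T = 100·t = 5363 K → 5400 K to the nearest 100 K.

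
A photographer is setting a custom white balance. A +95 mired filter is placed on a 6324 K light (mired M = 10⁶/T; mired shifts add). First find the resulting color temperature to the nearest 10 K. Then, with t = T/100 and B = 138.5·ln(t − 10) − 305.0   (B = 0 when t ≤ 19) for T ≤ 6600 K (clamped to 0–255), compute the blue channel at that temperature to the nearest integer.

M_in = 10⁶/6324 = 158.13; M_out = 158.13 + (+95) = 253.13.
T_out = 10⁶/253.13 = 3950.6 K → 3950 K; t = 39.5.
B = 138.5·ln(39.5 − 10) − 305.0 = 138.5·ln 29.5 − 305.0 = 138.5·3.3844 − 305.0 = 163.738.
Rounded: 164.

164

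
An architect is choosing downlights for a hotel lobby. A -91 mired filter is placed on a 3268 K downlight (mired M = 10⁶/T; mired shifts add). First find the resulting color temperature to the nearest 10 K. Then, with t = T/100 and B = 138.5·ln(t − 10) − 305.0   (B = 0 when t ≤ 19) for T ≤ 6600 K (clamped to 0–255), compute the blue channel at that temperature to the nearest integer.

M_in = 10⁶/3268 = 306.00; M_out = 306.00 + (-91) = 215.00.
T_out = 10⁶/215.00 = 4651.2 K → 4650 K; t = 46.5.
B = 138.5·ln(46.5 − 10) − 305.0 = 138.5·ln 36.5 − 305.0 = 138.5·3.5973 − 305.0 = 193.228.
Rounded: 193.

193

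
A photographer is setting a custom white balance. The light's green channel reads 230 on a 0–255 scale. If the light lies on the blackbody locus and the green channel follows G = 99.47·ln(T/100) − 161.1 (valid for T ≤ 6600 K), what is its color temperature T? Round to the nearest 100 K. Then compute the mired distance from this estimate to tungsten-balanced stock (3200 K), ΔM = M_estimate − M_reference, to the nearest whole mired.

ln t = (230 + 161.1) / 99.47 = 3.9318.
t = e^3.9318 = 51.001.
T = 100·t = 5100 K → 5100 K to the nearest 100 K.
M_estimate = 10⁶/5100 = 196.08; M_reference = 10⁶/3200 = 312.50.
ΔM = 196.08 − 312.50 = -116.42 → -116 mireds.

-116 mireds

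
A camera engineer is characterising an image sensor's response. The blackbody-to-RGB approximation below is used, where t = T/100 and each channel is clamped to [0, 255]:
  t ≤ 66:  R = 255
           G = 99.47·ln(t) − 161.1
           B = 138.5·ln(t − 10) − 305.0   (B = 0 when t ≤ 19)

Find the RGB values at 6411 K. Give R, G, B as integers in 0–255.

R=255, G=253, B=248

t = 6411/100 = 64.11; the t ≤ 66 branch applies.
R = 255 by definition for t ≤ 66.
G = 99.47·ln 64.11 − 161.1 = 99.47·4.1606 − 161.1 = 252.755.
B = 138.5·ln(64.11 − 10) − 305.0 = 138.5·ln 54.11 − 305.0 = 138.5·3.9910 − 305.0 = 247.756.
Rounded: (255, 253, 248).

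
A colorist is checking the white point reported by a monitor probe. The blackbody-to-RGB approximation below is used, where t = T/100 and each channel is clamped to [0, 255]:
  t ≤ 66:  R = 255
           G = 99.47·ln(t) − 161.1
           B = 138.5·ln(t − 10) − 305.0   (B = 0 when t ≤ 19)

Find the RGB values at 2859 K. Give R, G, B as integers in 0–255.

R=255, G=172, B=100

t = 2859/100 = 28.59; the t ≤ 66 branch applies.
R = 255 by definition for t ≤ 66.
G = 99.47·ln 28.59 − 161.1 = 99.47·3.3531 − 161.1 = 172.429.
B = 138.5·ln(28.59 − 10) − 305.0 = 138.5·ln 18.59 − 305.0 = 138.5·2.9226 − 305.0 = 99.783.
Rounded: (255, 172, 100).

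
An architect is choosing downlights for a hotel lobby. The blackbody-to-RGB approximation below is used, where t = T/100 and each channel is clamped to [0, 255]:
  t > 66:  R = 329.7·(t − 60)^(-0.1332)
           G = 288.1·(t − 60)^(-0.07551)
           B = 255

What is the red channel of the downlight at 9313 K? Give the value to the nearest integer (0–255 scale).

207

t = 9313/100 = 93.13; the t > 66 branch applies.
R = 329.7·(93.13 − 60)^(-0.1332) = 329.7·33.13^(-0.1332) = 329.7·0.62735 = 206.836.
Rounded: 207.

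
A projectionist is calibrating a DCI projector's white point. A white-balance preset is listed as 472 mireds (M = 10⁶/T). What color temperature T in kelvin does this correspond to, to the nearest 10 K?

T = 10⁶ / 472 = 2118.64 K → 2120 K.

2120 K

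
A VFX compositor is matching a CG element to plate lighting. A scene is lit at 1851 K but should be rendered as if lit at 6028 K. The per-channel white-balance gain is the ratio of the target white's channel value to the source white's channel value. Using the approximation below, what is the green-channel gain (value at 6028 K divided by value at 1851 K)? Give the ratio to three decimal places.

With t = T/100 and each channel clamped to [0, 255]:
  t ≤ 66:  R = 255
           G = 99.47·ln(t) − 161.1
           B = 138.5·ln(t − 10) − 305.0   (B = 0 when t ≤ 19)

At 1851 K (t = 18.51):
  G = 99.47·ln 18.51 − 161.1 = 99.47·2.9183 − 161.1 = 129.184.
At 6028 K (t = 60.28):
  G = 99.47·ln 60.28 − 161.1 = 99.47·4.0990 − 161.1 = 246.628.
Gain = 246.628 / 129.184 = 1.9091 → 1.909.

1.909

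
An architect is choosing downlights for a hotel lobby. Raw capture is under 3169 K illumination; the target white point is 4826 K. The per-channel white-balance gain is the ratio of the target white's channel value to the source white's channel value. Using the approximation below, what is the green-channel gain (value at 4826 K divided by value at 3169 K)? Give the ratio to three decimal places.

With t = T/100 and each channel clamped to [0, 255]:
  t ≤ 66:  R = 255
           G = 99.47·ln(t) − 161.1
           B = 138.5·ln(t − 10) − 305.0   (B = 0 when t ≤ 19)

At 3169 K (t = 31.69):
  G = 99.47·ln 31.69 − 161.1 = 99.47·3.4560 − 161.1 = 182.668.
At 4826 K (t = 48.26):
  G = 99.47·ln 48.26 − 161.1 = 99.47·3.8766 − 161.1 = 224.506.
Gain = 224.506 / 182.668 = 1.2290 → 1.229.

1.229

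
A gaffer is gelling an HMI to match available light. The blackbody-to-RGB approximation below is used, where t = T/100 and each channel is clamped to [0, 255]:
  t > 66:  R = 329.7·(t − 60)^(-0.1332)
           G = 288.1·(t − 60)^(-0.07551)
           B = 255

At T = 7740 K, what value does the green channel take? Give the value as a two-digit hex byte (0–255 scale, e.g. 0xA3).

t = 7740/100 = 77.4; the t > 66 branch applies.
G = 288.1·(77.4 − 60)^(-0.07551) = 288.1·17.4^(-0.07551) = 288.1·0.80598 = 232.204.
Rounded: 232; in hex, 0xE8.

0xE8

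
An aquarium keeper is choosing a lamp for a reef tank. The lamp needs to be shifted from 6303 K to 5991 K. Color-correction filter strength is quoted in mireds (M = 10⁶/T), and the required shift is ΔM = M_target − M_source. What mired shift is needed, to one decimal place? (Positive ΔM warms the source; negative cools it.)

+8.3 mireds

M_source = 10⁶/6303 = 158.655; M_target = 10⁶/5991 = 166.917.
ΔM = 166.917 − 158.655 = 8.262 → +8.3 mireds, a warming shift.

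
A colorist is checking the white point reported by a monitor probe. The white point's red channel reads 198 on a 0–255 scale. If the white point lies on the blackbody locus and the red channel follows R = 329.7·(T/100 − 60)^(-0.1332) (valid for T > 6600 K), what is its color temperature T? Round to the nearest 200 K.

(t − 60)^(-0.1332) = 198/329.7 = 0.60055.
t − 60 = 0.60055^(1/-0.1332) = 0.60055^(-7.508) = 45.980, so t = 105.980.
T = 100·t = 10598 K → 10600 K to the nearest 200 K.

10600 K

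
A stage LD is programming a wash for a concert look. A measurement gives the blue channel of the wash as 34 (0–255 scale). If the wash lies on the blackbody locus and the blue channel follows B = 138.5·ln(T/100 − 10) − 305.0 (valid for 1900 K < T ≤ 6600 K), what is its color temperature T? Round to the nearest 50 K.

ln(t − 10) = (34 + 305.0) / 138.5 = 2.4477.
t − 10 = e^2.4477 = 11.561, so t = 21.561.
T = 100·t = 2156 K → 2150 K to the nearest 50 K.

2150 K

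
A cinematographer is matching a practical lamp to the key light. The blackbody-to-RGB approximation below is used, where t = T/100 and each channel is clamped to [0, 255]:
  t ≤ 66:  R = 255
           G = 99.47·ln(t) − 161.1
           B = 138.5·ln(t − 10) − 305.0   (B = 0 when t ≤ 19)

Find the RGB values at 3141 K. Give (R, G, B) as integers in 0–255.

(255, 182, 119)

t = 3141/100 = 31.41; the t ≤ 66 branch applies.
R = 255 by definition for t ≤ 66.
G = 99.47·ln 31.41 − 161.1 = 99.47·3.4471 − 161.1 = 181.786.
B = 138.5·ln(31.41 − 10) − 305.0 = 138.5·ln 21.41 − 305.0 = 138.5·3.0639 − 305.0 = 119.344.
Rounded: (255, 182, 119).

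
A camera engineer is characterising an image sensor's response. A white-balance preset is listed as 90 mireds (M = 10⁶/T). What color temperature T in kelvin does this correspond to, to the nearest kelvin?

T = 10⁶ / 90 = 11111.11 K → 11111 K.

11111 K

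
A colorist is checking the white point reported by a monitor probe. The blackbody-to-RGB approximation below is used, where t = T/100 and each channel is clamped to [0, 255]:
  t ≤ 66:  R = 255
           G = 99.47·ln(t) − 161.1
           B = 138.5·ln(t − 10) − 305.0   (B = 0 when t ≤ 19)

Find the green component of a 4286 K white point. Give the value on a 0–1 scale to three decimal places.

t = 4286/100 = 42.86; the t ≤ 66 branch applies.
G = 99.47·ln 42.86 − 161.1 = 99.47·3.7579 − 161.1 = 212.702.
On a 0–1 scale: 212.702/255 = 0.8341 → 0.834.

0.834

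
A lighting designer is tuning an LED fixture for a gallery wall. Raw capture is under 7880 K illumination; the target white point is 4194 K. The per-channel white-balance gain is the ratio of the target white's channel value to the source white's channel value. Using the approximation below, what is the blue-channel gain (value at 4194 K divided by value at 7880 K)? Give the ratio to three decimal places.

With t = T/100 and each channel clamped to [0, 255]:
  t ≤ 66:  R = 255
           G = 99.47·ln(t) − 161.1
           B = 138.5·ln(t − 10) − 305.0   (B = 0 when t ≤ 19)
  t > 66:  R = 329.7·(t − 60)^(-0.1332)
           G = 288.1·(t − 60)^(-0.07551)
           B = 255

0.685

At 7880 K (t = 78.8):
  B = 255 by definition for t > 66.
At 4194 K (t = 41.94):
  B = 138.5·ln(41.94 − 10) − 305.0 = 138.5·ln 31.94 − 305.0 = 138.5·3.4639 − 305.0 = 174.744.
Gain = 174.744 / 255.000 = 0.6853 → 0.685.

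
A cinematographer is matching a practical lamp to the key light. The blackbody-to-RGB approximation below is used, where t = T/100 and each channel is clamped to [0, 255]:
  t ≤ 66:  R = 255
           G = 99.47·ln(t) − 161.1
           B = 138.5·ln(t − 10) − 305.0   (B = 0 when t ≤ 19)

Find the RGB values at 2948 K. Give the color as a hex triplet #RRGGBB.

t = 2948/100 = 29.48; the t ≤ 66 branch applies.
R = 255 by definition for t ≤ 66.
G = 99.47·ln 29.48 − 161.1 = 99.47·3.3837 − 161.1 = 175.478.
B = 138.5·ln(29.48 − 10) − 305.0 = 138.5·ln 19.48 − 305.0 = 138.5·2.9694 − 305.0 = 106.260.
Rounded: (255, 175, 106).
In hex: #FFAF6A.

#FFAF6A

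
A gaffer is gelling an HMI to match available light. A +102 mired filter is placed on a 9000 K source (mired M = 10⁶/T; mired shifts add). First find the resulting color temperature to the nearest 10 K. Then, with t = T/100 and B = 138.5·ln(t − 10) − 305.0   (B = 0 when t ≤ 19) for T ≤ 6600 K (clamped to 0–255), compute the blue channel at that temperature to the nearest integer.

195

M_in = 10⁶/9000 = 111.11; M_out = 111.11 + (+102) = 213.11.
T_out = 10⁶/213.11 = 4692.4 K → 4690 K; t = 46.9.
B = 138.5·ln(46.9 − 10) − 305.0 = 138.5·ln 36.9 − 305.0 = 138.5·3.6082 − 305.0 = 194.737.
Rounded: 195.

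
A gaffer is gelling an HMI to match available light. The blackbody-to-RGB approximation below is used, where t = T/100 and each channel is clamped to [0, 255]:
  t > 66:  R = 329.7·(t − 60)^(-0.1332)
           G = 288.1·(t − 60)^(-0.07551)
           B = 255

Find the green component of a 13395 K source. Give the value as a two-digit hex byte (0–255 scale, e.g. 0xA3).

0xD0

t = 13395/100 = 133.95; the t > 66 branch applies.
G = 288.1·(133.95 − 60)^(-0.07551) = 288.1·73.95^(-0.07551) = 288.1·0.72256 = 208.171.
Rounded: 208; in hex, 0xD0.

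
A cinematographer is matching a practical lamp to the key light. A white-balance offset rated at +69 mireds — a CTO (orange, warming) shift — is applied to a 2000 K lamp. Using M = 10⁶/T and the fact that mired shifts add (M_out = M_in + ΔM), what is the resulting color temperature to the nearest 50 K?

M_in = 10⁶/2000 = 500.00 mireds.
M_out = 500.00 + (+69) = 569.00 mireds.
T_out = 10⁶/569.00 = 1757.5 K → 1750 K.

1750 K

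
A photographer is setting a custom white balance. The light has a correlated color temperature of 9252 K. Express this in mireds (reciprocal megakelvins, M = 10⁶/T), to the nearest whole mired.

M = 10⁶ / 9252 = 108.085 → 108 mireds.

108 mireds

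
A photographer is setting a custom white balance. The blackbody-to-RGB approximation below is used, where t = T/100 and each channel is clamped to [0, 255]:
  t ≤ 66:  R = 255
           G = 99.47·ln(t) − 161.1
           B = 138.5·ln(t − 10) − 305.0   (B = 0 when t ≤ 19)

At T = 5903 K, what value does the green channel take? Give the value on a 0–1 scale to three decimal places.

t = 5903/100 = 59.03; the t ≤ 66 branch applies.
G = 99.47·ln 59.03 − 161.1 = 99.47·4.0780 − 161.1 = 244.543.
On a 0–1 scale: 244.543/255 = 0.9590 → 0.959.

0.959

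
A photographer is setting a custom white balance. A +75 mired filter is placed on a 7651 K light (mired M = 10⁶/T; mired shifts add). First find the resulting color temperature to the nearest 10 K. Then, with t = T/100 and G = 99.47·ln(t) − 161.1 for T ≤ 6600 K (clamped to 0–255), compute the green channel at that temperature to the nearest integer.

225

M_in = 10⁶/7651 = 130.70; M_out = 130.70 + (+75) = 205.70.
T_out = 10⁶/205.70 = 4861.4 K → 4860 K; t = 48.6.
G = 99.47·ln 48.6 − 161.1 = 99.47·3.8836 − 161.1 = 225.204.
Rounded: 225.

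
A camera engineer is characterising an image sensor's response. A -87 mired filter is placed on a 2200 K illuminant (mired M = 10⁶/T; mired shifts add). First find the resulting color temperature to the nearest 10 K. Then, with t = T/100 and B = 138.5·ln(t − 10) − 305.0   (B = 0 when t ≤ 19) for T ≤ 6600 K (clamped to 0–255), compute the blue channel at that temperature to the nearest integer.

89

M_in = 10⁶/2200 = 454.55; M_out = 454.55 + (-87) = 367.55.
T_out = 10⁶/367.55 = 2720.8 K → 2720 K; t = 27.2.
B = 138.5·ln(27.2 − 10) − 305.0 = 138.5·ln 17.2 − 305.0 = 138.5·2.8449 − 305.0 = 89.020.
Rounded: 89.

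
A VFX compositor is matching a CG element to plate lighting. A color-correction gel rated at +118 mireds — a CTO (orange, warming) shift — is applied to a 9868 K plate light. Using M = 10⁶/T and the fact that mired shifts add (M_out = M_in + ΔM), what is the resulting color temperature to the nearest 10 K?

4560 K

M_in = 10⁶/9868 = 101.34 mireds.
M_out = 101.34 + (+118) = 219.34 mireds.
T_out = 10⁶/219.34 = 4559.2 K → 4560 K.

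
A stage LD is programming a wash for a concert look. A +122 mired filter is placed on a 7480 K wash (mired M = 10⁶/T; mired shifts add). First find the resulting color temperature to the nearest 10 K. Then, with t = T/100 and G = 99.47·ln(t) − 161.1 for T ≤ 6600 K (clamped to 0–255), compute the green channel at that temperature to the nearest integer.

204

M_in = 10⁶/7480 = 133.69; M_out = 133.69 + (+122) = 255.69.
T_out = 10⁶/255.69 = 3911.0 K → 3910 K; t = 39.1.
G = 99.47·ln 39.1 − 161.1 = 99.47·3.6661 − 161.1 = 203.569.
Rounded: 204.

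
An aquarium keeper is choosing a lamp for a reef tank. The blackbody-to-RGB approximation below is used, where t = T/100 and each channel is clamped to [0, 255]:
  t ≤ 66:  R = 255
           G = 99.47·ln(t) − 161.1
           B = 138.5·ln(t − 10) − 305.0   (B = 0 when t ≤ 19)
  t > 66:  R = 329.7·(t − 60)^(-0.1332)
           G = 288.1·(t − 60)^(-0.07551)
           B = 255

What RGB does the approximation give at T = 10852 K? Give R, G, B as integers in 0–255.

R=197, G=215, B=255

t = 10852/100 = 108.52; the t > 66 branch applies.
R = 329.7·(108.52 − 60)^(-0.1332) = 329.7·48.52^(-0.1332) = 329.7·0.59626 = 196.587.
G = 288.1·(108.52 − 60)^(-0.07551) = 288.1·48.52^(-0.07551) = 288.1·0.74593 = 214.901.
B = 255 by definition for t > 66.
Rounded: (197, 215, 255).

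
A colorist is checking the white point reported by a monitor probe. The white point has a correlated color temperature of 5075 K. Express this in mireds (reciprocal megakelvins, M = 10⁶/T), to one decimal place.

M = 10⁶ / 5075 = 197.044 → 197.0 mireds.

197.0 mireds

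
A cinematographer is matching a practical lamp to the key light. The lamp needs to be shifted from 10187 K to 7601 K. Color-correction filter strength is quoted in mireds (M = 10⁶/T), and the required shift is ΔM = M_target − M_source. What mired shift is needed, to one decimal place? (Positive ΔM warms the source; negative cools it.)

+33.4 mireds

M_source = 10⁶/10187 = 98.164; M_target = 10⁶/7601 = 131.562.
ΔM = 131.562 − 98.164 = 33.397 → +33.4 mireds, a warming shift.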